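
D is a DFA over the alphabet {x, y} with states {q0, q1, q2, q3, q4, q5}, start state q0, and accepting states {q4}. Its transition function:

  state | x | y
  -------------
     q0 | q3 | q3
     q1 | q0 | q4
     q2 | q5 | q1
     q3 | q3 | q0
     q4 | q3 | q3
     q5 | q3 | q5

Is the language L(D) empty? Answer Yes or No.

Yes

The states reachable from the start state are {q0, q3}.
None of the accepting states {q4} is reachable, so no string is accepted and L(D) = ∅.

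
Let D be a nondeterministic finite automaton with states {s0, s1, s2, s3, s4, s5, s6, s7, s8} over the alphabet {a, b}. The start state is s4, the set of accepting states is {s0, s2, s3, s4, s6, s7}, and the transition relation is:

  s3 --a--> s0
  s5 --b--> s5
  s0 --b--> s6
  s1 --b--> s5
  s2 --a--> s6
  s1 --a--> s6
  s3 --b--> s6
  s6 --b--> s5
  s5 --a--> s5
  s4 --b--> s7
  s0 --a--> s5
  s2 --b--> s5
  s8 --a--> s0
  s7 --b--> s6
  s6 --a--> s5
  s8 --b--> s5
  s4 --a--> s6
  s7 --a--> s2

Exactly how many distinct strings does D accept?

6

The useful subgraph on states {s2, s4, s6, s7} is acyclic, so L(D) is finite; the longest accepting path visits 4 useful states, giving maximum string length 3.
Counting accepting paths from s4 by length: 1 of length 0, 2 of length 1, 2 of length 2, 1 of length 3. Total 6.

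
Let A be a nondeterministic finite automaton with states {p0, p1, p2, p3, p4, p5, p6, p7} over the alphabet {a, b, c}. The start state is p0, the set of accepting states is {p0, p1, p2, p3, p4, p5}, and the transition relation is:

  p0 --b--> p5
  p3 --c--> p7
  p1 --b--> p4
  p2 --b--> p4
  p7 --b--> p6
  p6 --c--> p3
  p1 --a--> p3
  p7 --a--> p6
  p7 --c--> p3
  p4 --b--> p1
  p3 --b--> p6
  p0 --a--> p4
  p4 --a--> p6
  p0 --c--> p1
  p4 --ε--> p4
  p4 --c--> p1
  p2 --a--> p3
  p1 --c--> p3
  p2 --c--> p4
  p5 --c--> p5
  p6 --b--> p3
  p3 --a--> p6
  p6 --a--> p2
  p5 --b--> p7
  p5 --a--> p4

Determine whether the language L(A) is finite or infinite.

infinite

State p3 is reachable from the start and can reach an accepting state, and it lies on the cycle p3 → p6 → p2 → p3.
Traversing that cycle any number of times yields accepted strings of unbounded length, so the language is infinite.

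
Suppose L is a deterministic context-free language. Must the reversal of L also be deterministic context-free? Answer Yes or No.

No

L = {c bⁿaⁿ : n≥0} ∪ {d b²ⁿaⁿ : n≥0} is a DCFL: the first symbol tells a deterministic PDA whether to pop one or two b's per a. Its reversal Lᴿ = {aⁿbⁿ c : n≥0} ∪ {aⁿb²ⁿ d : n≥0} is not. DCFLs are closed under right quotient by regular languages, and Lᴿ/{c, d} = {aⁿbⁿ : n≥0} ∪ {aⁿb²ⁿ : n≥0} — the standard context-free language accepted by no deterministic PDA (intuitively the machine would have to commit to a b-to-a ratio before the distinguishing marker arrives; formally, a DPDA for it would have a single run on aⁿb²ⁿ, accepting after the prefix aⁿbⁿ and accepting again after n more b's; an ordinary PDA that simulates it on a's and b's and, at any moment when it is accepting, may switch to reading only a fresh letter e while feeding each e to the simulation as a b, would accept aⁱbʲeᵏ (k≥1) exactly when both aⁱbʲ and aⁱbʲ⁺ᵏ are in the language, i.e. its language intersected with the regular set a*b*e⁺ would be exactly {aⁿbⁿeⁿ : n≥1} — impossible, since context-free languages are closed under intersection with regular sets and {aⁿbⁿeⁿ} is not context-free). So Lᴿ cannot be a DCFL.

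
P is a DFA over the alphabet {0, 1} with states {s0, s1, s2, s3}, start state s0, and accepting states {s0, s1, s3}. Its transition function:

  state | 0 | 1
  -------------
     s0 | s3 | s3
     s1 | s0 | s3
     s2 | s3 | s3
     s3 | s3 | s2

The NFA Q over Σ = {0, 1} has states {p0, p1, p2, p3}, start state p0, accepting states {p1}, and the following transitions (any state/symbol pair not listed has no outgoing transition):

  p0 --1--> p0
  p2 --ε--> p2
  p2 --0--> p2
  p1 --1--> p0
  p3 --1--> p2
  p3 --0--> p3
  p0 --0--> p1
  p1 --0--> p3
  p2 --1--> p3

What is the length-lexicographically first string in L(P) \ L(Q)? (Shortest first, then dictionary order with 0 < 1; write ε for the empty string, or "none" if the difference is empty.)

The empty string ε is accepted by P but not by Q.
Since ε is the unique shortest string, it is the required witness.

ε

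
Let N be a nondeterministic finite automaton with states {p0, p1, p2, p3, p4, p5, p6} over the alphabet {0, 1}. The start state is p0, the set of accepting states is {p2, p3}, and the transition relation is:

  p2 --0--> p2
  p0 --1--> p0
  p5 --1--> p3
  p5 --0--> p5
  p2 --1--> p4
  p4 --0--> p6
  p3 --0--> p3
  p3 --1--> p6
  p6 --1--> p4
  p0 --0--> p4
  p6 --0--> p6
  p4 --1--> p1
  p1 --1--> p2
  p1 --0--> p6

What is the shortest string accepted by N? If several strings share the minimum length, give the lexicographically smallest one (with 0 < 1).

A breadth-first search from p0 reaches an accepting state first via the path p0 → p4 → p1 → p2 on input 011.
No string of length < 3 is accepted (BFS exhausts all shorter strings without reaching an accepting state), and 011 is the lexicographically least accepting string of length 3.

011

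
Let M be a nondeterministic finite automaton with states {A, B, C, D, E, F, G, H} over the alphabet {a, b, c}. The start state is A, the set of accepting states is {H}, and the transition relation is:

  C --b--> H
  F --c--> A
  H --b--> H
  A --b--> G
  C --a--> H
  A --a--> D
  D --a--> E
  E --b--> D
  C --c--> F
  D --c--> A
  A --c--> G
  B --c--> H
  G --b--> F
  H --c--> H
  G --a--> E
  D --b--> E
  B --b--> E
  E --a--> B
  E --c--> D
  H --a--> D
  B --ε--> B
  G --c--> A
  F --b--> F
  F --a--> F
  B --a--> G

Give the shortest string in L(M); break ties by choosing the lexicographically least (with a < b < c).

A breadth-first search from A reaches an accepting state first via the path A → D → E → B → H on input aaac.
No string of length < 4 is accepted (BFS exhausts all shorter strings without reaching an accepting state), and aaac is the lexicographically least accepting string of length 4.

aaac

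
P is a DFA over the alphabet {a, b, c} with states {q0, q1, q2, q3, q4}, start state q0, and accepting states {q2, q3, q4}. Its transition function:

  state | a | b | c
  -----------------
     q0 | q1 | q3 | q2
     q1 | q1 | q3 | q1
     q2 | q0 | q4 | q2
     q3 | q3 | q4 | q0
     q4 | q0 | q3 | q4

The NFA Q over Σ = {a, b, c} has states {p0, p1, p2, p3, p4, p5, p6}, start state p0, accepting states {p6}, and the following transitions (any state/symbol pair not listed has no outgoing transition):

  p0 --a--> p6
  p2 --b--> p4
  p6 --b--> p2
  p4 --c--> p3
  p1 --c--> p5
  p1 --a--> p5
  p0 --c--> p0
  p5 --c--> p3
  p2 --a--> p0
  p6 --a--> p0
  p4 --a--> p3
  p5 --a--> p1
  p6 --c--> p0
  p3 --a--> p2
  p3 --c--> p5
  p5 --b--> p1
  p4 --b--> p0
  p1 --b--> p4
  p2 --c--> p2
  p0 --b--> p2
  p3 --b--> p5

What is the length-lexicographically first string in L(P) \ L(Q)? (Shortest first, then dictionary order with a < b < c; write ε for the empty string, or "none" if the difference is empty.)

b

The string b is accepted by P but not by Q.
No shorter string lies in the difference, and b is the lexicographically first length-1 string in L(P) \ L(Q).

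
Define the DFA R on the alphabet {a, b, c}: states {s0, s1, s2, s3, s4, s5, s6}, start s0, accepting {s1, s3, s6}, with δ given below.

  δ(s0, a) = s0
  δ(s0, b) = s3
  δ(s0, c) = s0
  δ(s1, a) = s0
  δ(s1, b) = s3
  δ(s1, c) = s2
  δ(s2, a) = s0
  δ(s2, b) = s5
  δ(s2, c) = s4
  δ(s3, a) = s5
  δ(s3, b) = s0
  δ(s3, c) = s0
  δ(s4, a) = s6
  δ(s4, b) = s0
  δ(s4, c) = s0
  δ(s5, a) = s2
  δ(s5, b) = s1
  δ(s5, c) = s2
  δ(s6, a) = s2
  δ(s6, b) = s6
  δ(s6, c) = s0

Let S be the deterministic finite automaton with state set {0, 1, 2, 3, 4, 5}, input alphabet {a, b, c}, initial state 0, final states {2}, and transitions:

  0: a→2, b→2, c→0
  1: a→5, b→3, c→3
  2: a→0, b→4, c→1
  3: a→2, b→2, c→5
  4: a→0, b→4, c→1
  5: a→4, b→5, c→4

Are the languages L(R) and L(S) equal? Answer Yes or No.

The string ab is accepted by R but rejected by S.
So L(R) ≠ L(S).

No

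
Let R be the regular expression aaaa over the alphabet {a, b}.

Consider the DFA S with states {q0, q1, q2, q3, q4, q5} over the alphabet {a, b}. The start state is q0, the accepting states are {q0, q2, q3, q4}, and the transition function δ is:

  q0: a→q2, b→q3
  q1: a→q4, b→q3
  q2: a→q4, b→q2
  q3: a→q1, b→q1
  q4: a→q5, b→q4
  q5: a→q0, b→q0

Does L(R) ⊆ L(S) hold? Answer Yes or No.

Converting the expression R to a DFA (subset construction, then merging equivalent states) gives the minimal DFA with states {r0, r1, r2, r3, r4, r5}, start state r0, accepting states {r5} and transitions r0: a→r1, b→r2; r1: a→r3, b→r2; r2: a→r2, b→r2; r3: a→r4, b→r2; r4: a→r5, b→r2; r5: a→r2, b→r2.
Exploring the product automaton R × S from the start pair (r0, q0), following both machines on each input symbol, reaches 11 state pairs: (r0, q0), (r1, q2), (r2, q3), (r3, q4), (r2, q2), (r2, q1), (r4, q5), (r2, q4), (r5, q0), (r2, q0), (r2, q5).
R accepts in {r5} and S accepts in {q0, q2, q3, q4}. The reachable pairs whose R-component is accepting are (r5, q0); in each of them the S-component is accepting too, so the product for L(R) \ L(S) (R-component accepting, S-component rejecting) has no reachable accepting pair and the difference is empty.
Hence every string in L(R) is also in L(S).

Yes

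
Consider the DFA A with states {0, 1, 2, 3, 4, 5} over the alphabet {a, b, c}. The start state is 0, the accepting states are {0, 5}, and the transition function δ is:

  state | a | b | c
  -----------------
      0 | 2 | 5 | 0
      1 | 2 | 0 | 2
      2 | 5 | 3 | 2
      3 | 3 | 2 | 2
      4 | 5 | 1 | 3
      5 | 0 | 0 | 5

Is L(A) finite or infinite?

infinite

State 0 is reachable from the start and can reach an accepting state, and it lies on the cycle 0 → 0.
Traversing that cycle any number of times yields accepted strings of unbounded length, so the language is infinite.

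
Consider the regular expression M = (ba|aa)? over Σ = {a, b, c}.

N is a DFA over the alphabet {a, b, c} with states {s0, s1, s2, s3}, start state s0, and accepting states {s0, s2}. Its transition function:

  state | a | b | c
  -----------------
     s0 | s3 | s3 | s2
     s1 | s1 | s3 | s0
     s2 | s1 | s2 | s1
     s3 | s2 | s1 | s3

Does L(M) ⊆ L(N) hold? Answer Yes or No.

Converting the expression M to a DFA (subset construction, then merging equivalent states) gives the minimal DFA with states {m0, m1, m2, m3}, start state m0, accepting states {m0, m3} and transitions m0: a→m1, b→m1, c→m2; m1: a→m3, b→m2, c→m2; m2: a→m2, b→m2, c→m2; m3: a→m2, b→m2, c→m2.
Exploring the product automaton M × N from the start pair (m0, s0), following both machines on each input symbol, reaches 7 state pairs: (m0, s0), (m1, s3), (m2, s2), (m3, s2), (m2, s1), (m2, s3), (m2, s0).
M accepts in {m0, m3} and N accepts in {s0, s2}. The reachable pairs whose M-component is accepting are (m0, s0), (m3, s2); in each of them the N-component is accepting too, so the product for L(M) \ L(N) (M-component accepting, N-component rejecting) has no reachable accepting pair and the difference is empty.
Hence every string in L(M) is also in L(N).

Yes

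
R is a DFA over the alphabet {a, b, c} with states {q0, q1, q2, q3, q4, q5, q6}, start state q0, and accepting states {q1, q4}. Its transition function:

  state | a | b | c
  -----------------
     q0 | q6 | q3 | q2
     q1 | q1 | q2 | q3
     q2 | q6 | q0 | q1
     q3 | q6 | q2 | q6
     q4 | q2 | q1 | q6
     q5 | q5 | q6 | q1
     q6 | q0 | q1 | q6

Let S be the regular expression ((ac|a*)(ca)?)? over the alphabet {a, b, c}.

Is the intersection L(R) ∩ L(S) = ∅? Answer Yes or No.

Converting the expression S to a DFA (subset construction, then merging equivalent states) gives the minimal DFA with states {s0, s1, s2, s3, s4, s5, s6}, start state s0, accepting states {s0, s1, s4, s5, s6} and transitions s0: a→s1, b→s2, c→s3; s1: a→s4, b→s2, c→s5; s2: a→s2, b→s2, c→s2; s3: a→s6, b→s2, c→s2; s4: a→s4, b→s2, c→s3; s5: a→s6, b→s2, c→s3; s6: a→s2, b→s2, c→s2.
Exploring the product automaton R × S from the start pair (q0, s0), following both machines on each input symbol, reaches 14 state pairs: (q0, s0), (q6, s1), (q3, s2), (q2, s3), (q0, s4), (q1, s2), (q6, s5), (q6, s2), (q2, s2), (q6, s6), (q0, s2), (q6, s4), (q0, s6), (q6, s3).
R accepts in {q1, q4} and S accepts in {s0, s1, s4, s5, s6}; no reachable pair has both components accepting, so no string drives both machines to acceptance simultaneously and L(R) ∩ L(S) = ∅.
So no string is accepted by both, and the intersection is empty.

Yes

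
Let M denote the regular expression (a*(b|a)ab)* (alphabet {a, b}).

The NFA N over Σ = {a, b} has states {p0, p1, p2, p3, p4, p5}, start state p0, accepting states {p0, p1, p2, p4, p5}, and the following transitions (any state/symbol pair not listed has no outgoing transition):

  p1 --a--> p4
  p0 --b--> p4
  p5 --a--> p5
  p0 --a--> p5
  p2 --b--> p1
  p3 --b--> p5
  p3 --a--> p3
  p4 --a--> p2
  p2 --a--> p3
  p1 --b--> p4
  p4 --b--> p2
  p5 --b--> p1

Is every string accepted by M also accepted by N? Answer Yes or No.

Yes

Converting the expression M to a DFA (subset construction, then merging equivalent states) gives the minimal DFA with states {m0, m1, m2, m3, m4, m5, m6}, start state m0, accepting states {m0, m6} and transitions m0: a→m1, b→m2; m1: a→m3, b→m2; m2: a→m4, b→m5; m3: a→m3, b→m6; m4: a→m5, b→m0; m5: a→m5, b→m5; m6: a→m3, b→m2.
Exploring the product automaton M × N from the start pair (m0, p0), following both machines on each input symbol, reaches 27 state pairs: (m0, p0), (m1, p5), (m2, p4), (m3, p5), (m2, p1), (m4, p2), (m5, p2), (m6, p1), (m4, p4), (m5, p4), (m5, p3), (m0, p1), (m5, p1), (m3, p4), (m0, p2), (m5, p5), (m1, p4), (m3, p2), (m6, p2), (m1, p3), (m2, p2), (m3, p3), (m2, p5), (m4, p3), (m6, p5), (m4, p5), (m0, p5).
M accepts in {m0, m6} and N accepts in {p0, p1, p2, p4, p5}. The reachable pairs whose M-component is accepting are (m0, p0), (m6, p1), (m0, p1), (m0, p2), (m6, p2), (m6, p5), (m0, p5); in each of them the N-component is accepting too, so the product for L(M) \ L(N) (M-component accepting, N-component rejecting) has no reachable accepting pair and the difference is empty.
Hence every string in L(M) is also in L(N).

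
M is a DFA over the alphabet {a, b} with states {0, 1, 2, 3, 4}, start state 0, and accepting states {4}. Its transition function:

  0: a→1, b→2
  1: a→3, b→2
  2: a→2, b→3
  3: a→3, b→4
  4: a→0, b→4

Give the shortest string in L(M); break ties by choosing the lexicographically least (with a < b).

A breadth-first search from 0 reaches an accepting state first via the path 0 → 1 → 3 → 4 on input aab.
No string of length < 3 is accepted (BFS exhausts all shorter strings without reaching an accepting state), and aab is the lexicographically least accepting string of length 3.

aab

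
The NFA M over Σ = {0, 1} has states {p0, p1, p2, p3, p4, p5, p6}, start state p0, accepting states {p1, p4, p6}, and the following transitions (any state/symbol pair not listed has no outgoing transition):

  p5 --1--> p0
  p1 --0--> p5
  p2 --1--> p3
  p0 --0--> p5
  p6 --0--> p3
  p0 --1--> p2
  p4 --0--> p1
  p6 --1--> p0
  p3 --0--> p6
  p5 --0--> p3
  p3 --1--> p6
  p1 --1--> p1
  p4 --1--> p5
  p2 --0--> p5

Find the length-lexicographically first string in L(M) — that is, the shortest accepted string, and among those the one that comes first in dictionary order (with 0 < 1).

000

A breadth-first search from p0 reaches an accepting state first via the path p0 → p5 → p3 → p6 on input 000.
No string of length < 3 is accepted (BFS exhausts all shorter strings without reaching an accepting state), and 000 is the lexicographically least accepting string of length 3.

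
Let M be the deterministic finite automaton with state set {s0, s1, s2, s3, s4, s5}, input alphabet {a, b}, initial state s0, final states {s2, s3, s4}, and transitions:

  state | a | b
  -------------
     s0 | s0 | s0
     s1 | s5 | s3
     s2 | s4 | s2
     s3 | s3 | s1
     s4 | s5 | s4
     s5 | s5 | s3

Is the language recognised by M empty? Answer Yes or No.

The states reachable from the start state are {s0}.
None of the accepting states {s2, s3, s4} is reachable, so no string is accepted and L(M) = ∅.

Yes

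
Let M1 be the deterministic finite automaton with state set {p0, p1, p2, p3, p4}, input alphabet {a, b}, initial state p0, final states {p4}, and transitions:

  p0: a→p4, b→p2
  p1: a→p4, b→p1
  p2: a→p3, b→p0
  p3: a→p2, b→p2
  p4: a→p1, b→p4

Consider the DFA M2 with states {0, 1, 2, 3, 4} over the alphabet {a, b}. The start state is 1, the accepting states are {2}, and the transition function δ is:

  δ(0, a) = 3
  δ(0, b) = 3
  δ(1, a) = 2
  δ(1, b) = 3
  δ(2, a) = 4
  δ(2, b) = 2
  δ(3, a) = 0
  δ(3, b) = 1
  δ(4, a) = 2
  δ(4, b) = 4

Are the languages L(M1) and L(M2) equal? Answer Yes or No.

Yes

Exploring the product automaton M1 × M2 from the start pair (p0, 1), following both machines on each input symbol, reaches 5 state pairs: (p0, 1), (p4, 2), (p2, 3), (p1, 4), (p3, 0).
M1 accepts in {p4} and M2 accepts in {2}. In every reachable pair the two components are either both accepting — (p4, 2) — or both non-accepting, so no string is accepted by exactly one of the machines: L(M1) \ L(M2) and L(M2) \ L(M1) are both empty.
Hence every string is accepted by M1 iff it is accepted by M2, and the two languages coincide.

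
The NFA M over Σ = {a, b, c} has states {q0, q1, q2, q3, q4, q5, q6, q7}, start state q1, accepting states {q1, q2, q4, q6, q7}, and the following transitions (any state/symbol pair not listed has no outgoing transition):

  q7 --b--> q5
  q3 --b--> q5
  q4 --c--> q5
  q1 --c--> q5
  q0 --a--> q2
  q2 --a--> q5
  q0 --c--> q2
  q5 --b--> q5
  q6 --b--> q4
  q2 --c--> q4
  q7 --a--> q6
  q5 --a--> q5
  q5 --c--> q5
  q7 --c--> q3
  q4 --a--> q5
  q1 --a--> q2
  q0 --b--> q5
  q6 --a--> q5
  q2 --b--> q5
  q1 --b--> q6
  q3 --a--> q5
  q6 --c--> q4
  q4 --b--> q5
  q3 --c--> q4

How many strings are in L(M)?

The useful subgraph on states {q1, q2, q4, q6} is acyclic, so L(M) is finite; the longest accepting path visits 3 useful states, giving maximum string length 2.
Counting accepting paths from q1 by length: 1 of length 0, 2 of length 1, 3 of length 2. Total 6.

6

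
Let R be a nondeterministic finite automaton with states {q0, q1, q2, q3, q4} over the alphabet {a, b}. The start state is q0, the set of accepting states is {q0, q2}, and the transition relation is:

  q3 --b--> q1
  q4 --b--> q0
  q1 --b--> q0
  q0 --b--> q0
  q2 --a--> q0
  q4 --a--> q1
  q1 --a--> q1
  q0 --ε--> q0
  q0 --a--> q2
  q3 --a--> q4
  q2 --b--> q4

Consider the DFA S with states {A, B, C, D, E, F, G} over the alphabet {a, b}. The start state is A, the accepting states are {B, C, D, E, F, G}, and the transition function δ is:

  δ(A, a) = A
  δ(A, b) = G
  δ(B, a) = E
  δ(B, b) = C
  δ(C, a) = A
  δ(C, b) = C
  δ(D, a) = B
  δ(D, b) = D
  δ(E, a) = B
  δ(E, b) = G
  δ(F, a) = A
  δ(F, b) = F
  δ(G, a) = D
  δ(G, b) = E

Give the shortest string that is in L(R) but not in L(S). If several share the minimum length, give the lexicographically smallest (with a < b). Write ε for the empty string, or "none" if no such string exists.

The empty string ε is accepted by R but not by S.
Since ε is the unique shortest string, it is the required witness.

ε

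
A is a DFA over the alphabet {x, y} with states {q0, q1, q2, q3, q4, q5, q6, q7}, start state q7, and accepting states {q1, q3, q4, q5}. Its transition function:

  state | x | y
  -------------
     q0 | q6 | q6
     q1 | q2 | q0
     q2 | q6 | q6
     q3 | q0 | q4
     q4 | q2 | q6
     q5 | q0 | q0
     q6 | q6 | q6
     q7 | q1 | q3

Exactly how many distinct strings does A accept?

The useful subgraph on states {q1, q3, q4, q7} is acyclic, so L(A) is finite; the longest accepting path visits 3 useful states, giving maximum string length 2.
Counting accepting paths from q7 by length: 2 of length 1, 1 of length 2. Total 3.

3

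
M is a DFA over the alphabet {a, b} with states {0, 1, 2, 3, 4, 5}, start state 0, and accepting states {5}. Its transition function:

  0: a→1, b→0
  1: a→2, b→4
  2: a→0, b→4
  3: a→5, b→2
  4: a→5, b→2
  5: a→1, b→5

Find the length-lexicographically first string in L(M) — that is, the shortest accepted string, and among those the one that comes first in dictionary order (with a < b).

aba

A breadth-first search from 0 reaches an accepting state first via the path 0 → 1 → 4 → 5 on input aba.
No string of length < 3 is accepted (BFS exhausts all shorter strings without reaching an accepting state), and aba is the lexicographically least accepting string of length 3.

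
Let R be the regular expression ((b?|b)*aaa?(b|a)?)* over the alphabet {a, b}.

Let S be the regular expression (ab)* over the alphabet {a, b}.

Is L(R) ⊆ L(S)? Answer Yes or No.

The string aa is in L(R) but not in L(S).
So L(R) ⊄ L(S).

No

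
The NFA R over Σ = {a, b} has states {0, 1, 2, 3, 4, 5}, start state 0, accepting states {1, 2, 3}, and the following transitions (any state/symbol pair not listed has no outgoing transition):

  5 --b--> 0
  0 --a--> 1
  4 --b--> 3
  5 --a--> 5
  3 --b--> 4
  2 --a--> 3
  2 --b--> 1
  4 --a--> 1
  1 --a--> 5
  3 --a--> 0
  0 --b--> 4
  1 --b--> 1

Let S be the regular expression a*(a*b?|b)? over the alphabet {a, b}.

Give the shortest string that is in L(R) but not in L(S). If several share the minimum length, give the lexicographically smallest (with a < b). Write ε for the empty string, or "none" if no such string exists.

ba

The string ba is accepted by R but not by S.
No shorter string lies in the difference, and ba is the lexicographically first length-2 string in L(R) \ L(S).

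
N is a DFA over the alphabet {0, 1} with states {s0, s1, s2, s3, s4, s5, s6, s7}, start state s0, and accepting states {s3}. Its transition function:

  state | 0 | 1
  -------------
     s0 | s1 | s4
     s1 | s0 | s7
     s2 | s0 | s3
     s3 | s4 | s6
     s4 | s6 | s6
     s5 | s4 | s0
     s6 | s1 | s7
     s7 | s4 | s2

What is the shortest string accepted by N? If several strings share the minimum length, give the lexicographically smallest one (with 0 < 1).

0111

A breadth-first search from s0 reaches an accepting state first via the path s0 → s1 → s7 → s2 → s3 on input 0111.
No string of length < 4 is accepted (BFS exhausts all shorter strings without reaching an accepting state), and 0111 is the lexicographically least accepting string of length 4.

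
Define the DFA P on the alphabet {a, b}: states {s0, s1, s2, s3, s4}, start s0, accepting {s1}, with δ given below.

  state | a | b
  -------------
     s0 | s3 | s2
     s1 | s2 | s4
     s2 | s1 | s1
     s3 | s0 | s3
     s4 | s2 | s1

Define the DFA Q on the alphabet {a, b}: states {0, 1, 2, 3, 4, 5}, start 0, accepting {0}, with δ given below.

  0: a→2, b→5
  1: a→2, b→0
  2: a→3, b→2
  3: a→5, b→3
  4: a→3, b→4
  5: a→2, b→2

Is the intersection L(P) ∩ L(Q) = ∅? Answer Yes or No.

Yes

Exploring the product automaton P × Q from the start pair (s0, 0), following both machines on each input symbol, reaches 15 state pairs: (s0, 0), (s3, 2), (s2, 5), (s0, 3), (s1, 2), (s3, 5), (s2, 3), (s4, 2), (s0, 2), (s1, 5), (s1, 3), (s3, 3), (s2, 2), (s4, 3), (s0, 5).
P accepts in {s1} and Q accepts in {0}; no reachable pair has both components accepting, so no string drives both machines to acceptance simultaneously and L(P) ∩ L(Q) = ∅.
So no string is accepted by both, and the intersection is empty.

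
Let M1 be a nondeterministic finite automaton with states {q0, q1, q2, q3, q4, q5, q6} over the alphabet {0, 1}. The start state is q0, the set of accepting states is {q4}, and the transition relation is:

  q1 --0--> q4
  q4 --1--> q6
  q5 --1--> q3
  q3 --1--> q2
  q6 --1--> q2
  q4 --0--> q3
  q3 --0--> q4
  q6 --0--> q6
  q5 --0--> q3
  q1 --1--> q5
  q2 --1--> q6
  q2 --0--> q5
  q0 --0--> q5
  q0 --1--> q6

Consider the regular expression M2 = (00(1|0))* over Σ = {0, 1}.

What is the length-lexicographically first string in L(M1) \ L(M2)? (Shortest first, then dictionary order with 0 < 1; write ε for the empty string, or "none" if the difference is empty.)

The string 010 is accepted by M1 but not by M2.
No shorter string lies in the difference, and 010 is the lexicographically first length-3 string in L(M1) \ L(M2).

010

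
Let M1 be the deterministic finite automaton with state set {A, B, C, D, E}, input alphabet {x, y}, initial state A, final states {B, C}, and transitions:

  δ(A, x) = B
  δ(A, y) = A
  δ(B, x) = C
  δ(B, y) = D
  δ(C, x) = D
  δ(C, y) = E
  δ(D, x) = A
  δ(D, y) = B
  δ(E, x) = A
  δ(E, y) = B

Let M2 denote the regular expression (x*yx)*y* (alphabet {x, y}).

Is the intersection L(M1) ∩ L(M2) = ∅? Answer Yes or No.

The string yx is accepted by both M1 and M2.
Hence L(M1) ∩ L(M2) ≠ ∅.

No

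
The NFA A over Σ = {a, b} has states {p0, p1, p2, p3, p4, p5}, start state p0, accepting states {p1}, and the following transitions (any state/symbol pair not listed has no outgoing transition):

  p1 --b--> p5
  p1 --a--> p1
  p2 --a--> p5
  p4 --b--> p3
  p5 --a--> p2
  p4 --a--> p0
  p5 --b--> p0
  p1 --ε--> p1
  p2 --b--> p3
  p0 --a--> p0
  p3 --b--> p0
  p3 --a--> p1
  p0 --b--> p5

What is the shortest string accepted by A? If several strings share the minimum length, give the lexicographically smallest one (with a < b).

A breadth-first search from p0 reaches an accepting state first via the path p0 → p5 → p2 → p3 → p1 on input baba.
No string of length < 4 is accepted (BFS exhausts all shorter strings without reaching an accepting state), and baba is the lexicographically least accepting string of length 4.

baba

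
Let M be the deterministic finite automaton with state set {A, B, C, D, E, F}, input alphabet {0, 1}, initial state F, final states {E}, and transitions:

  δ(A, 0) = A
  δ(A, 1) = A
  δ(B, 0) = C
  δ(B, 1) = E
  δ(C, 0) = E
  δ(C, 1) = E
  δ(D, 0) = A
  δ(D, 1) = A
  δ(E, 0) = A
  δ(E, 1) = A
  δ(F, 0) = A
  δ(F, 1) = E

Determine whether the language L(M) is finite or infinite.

finite

The useful states (reachable from F and able to reach an accepting state) are {E, F}.
Restricted to these states the transition graph has no cycle, so every accepting path has bounded length and L is finite.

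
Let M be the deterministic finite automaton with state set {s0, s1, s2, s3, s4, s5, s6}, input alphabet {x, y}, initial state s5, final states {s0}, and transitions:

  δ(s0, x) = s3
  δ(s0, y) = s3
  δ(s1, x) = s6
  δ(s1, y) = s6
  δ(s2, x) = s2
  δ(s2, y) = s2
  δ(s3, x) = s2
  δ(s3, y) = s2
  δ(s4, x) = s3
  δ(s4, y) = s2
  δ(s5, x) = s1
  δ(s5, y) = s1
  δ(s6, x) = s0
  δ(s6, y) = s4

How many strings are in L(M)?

The useful subgraph on states {s0, s1, s5, s6} is acyclic, so L(M) is finite; the longest accepting path visits 4 useful states, giving maximum string length 3.
Counting accepting paths from s5 by length: 4 of length 3. Total 4.

4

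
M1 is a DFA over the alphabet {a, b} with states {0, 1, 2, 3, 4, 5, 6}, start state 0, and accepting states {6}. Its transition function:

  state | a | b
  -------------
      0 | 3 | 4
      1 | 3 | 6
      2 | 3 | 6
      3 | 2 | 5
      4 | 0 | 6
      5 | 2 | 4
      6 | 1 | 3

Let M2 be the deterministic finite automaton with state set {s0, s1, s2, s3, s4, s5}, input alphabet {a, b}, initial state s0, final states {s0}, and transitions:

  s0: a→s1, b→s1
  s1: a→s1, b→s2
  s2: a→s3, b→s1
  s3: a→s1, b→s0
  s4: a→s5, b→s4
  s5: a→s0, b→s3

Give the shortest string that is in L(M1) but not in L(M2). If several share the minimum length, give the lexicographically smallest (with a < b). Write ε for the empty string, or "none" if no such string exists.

bb

The string bb is accepted by M1 but not by M2.
No shorter string lies in the difference, and bb is the lexicographically first length-2 string in L(M1) \ L(M2).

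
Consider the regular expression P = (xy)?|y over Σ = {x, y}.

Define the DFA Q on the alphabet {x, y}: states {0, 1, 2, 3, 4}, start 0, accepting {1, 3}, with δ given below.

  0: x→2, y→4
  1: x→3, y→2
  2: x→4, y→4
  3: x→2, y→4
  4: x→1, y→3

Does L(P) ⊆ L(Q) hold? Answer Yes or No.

No

The empty string ε is in L(P) but not in L(Q).
So L(P) ⊄ L(Q).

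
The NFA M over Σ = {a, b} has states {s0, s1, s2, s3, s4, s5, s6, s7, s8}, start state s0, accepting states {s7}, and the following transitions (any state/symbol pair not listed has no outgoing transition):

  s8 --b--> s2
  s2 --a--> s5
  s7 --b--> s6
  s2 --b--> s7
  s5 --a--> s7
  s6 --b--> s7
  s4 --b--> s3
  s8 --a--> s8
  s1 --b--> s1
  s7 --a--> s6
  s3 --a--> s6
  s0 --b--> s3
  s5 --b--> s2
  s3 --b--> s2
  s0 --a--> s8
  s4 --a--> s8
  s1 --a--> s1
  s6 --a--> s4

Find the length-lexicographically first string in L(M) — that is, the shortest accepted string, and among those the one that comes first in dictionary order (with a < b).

A breadth-first search from s0 reaches an accepting state first via the path s0 → s8 → s2 → s7 on input abb.
No string of length < 3 is accepted (BFS exhausts all shorter strings without reaching an accepting state), and abb is the lexicographically least accepting string of length 3.

abb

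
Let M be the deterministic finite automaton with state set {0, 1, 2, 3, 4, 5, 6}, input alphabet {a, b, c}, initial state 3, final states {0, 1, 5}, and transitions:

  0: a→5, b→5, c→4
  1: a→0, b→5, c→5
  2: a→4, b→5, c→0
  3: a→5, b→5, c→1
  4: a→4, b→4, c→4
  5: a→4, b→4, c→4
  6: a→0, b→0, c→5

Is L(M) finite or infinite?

finite

The useful states (reachable from 3 and able to reach an accepting state) are {0, 1, 3, 5}.
Restricted to these states the transition graph has no cycle, so every accepting path has bounded length and L is finite.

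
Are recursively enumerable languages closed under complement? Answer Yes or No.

No

If both L and its complement were r.e., running the two recognisers in parallel would decide L, so L would be recursive; but there are r.e. languages that are not recursive (e.g. the halting problem), and their complements are therefore not r.e.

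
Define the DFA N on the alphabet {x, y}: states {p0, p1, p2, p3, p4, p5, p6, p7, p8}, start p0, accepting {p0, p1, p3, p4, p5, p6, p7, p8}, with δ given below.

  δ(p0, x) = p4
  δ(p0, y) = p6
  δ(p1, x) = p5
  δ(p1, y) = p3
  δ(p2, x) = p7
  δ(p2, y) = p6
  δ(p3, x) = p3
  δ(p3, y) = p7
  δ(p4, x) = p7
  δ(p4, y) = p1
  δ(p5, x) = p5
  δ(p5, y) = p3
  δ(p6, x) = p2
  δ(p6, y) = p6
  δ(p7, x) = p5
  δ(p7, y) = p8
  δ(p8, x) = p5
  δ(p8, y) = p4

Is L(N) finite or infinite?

infinite

State p3 is reachable from the start and can reach an accepting state, and it lies on the cycle p3 → p3.
Traversing that cycle any number of times yields accepted strings of unbounded length, so the language is infinite.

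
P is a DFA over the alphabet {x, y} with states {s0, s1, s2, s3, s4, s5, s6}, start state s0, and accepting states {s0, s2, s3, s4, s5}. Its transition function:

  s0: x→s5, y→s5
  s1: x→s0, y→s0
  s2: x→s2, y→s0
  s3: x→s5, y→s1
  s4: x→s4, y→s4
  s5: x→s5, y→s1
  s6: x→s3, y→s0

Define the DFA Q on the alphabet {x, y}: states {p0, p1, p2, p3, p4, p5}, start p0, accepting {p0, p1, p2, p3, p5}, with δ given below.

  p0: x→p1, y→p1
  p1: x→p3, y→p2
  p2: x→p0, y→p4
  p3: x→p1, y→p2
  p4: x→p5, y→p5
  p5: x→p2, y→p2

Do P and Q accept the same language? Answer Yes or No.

No

The string xyy is accepted by P but rejected by Q.
So L(P) ≠ L(Q).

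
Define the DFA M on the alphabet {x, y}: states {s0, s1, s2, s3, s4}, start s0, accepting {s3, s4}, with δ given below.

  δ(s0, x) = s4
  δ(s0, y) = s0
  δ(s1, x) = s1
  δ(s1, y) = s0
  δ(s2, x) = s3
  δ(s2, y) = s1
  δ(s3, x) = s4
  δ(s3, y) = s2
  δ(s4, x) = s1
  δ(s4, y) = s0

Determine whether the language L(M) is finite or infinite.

infinite

State s0 is reachable from the start and can reach an accepting state, and it lies on the cycle s0 → s0.
Traversing that cycle any number of times yields accepted strings of unbounded length, so the language is infinite.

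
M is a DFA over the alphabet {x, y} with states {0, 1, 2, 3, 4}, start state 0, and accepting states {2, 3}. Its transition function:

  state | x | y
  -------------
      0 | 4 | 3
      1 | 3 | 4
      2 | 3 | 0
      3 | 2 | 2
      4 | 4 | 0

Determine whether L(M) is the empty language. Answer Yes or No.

No

The string y is accepted: the run 0 → 3 ends in the accepting state 3.
Since at least one string is accepted, L(M) is not empty.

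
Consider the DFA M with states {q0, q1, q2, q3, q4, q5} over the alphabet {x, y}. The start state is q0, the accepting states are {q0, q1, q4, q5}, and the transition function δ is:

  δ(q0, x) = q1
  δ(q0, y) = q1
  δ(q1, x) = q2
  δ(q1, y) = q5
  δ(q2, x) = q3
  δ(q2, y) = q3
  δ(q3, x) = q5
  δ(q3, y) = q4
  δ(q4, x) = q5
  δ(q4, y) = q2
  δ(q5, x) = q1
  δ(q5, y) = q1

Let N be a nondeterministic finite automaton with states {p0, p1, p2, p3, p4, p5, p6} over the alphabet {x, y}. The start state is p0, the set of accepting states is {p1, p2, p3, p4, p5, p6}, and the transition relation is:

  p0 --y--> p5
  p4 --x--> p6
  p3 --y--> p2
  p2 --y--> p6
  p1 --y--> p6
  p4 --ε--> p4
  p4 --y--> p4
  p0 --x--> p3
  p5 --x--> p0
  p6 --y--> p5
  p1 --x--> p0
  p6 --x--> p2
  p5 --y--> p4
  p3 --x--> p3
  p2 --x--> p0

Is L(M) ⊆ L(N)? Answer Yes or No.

The empty string ε is in L(M) but not in L(N).
So L(M) ⊄ L(N).

No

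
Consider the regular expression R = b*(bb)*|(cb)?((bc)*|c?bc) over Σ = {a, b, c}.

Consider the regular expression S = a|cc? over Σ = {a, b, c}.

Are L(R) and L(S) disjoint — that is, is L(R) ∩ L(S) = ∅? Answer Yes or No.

Yes

Converting the expression R to a DFA (subset construction, then merging equivalent states) gives the minimal DFA with states {r0, r1, r2, r3, r4, r5, r6, r7, r8, r9, r10}, start state r0, accepting states {r0, r2, r4, r5, r6, r8, r10} and transitions r0: a→r1, b→r2, c→r3; r1: a→r1, b→r1, c→r1; r2: a→r1, b→r4, c→r5; r3: a→r1, b→r6, c→r1; r4: a→r1, b→r4, c→r1; r5: a→r1, b→r7, c→r1; r6: a→r1, b→r7, c→r8; r7: a→r1, b→r1, c→r5; r8: a→r1, b→r9, c→r1; r9: a→r1, b→r1, c→r10; r10: a→r1, b→r1, c→r1.
Converting the expression S to a DFA (subset construction, then merging equivalent states) gives the minimal DFA with states {s0, s1, s2, s3}, start state s0, accepting states {s1, s3} and transitions s0: a→s1, b→s2, c→s3; s1: a→s2, b→s2, c→s2; s2: a→s2, b→s2, c→s2; s3: a→s2, b→s2, c→s1.
Exploring the product automaton R × S from the start pair (r0, s0), following both machines on each input symbol, reaches 12 state pairs: (r0, s0), (r1, s1), (r2, s2), (r3, s3), (r1, s2), (r4, s2), (r5, s2), (r6, s2), (r7, s2), (r8, s2), (r9, s2), (r10, s2).
R accepts in {r0, r2, r4, r5, r6, r8, r10} and S accepts in {s1, s3}; no reachable pair has both components accepting, so no string drives both machines to acceptance simultaneously and L(R) ∩ L(S) = ∅.
So no string is accepted by both, and the intersection is empty.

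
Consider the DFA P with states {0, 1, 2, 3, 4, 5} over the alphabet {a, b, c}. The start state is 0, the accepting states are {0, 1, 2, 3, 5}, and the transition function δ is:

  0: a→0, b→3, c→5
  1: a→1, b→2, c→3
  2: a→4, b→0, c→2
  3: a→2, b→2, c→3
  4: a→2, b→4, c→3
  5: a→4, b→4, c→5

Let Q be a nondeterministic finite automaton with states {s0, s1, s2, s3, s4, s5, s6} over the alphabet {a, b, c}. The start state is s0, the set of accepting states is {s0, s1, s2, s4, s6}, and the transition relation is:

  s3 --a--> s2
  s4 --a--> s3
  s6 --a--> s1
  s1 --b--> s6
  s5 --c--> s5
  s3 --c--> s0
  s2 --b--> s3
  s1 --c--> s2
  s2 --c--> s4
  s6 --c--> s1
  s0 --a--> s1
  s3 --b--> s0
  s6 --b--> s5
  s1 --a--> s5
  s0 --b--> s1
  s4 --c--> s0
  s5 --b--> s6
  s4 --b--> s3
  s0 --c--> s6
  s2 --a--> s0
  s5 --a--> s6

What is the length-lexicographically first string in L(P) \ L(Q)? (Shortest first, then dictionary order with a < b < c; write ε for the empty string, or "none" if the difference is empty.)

aa

The string aa is accepted by P but not by Q.
No shorter string lies in the difference, and aa is the lexicographically first length-2 string in L(P) \ L(Q).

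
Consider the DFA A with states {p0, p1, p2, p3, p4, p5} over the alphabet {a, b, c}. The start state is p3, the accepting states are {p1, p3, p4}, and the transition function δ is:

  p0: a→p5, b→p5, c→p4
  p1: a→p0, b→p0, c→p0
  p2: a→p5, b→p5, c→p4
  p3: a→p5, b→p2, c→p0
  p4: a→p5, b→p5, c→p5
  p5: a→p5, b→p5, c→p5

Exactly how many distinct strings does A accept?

The useful subgraph on states {p0, p2, p3, p4} is acyclic, so L(A) is finite; the longest accepting path visits 3 useful states, giving maximum string length 2.
Counting accepting paths from p3 by length: 1 of length 0, 2 of length 2. Total 3.

3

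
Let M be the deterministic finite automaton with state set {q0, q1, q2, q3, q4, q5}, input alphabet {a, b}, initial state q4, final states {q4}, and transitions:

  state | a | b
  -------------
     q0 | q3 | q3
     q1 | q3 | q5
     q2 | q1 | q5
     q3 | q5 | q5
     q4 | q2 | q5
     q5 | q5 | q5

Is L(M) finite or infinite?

finite

The useful states (reachable from q4 and able to reach an accepting state) are {q4}.
Restricted to these states the transition graph has no cycle, so every accepting path has bounded length and L is finite.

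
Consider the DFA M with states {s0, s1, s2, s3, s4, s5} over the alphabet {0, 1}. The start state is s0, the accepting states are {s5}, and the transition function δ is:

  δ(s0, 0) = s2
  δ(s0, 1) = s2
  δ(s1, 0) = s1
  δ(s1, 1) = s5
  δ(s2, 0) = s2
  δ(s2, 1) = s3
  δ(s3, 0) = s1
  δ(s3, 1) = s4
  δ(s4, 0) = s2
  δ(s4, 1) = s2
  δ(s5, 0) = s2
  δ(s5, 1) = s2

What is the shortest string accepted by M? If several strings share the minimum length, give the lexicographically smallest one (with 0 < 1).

A breadth-first search from s0 reaches an accepting state first via the path s0 → s2 → s3 → s1 → s5 on input 0101.
No string of length < 4 is accepted (BFS exhausts all shorter strings without reaching an accepting state), and 0101 is the lexicographically least accepting string of length 4.

0101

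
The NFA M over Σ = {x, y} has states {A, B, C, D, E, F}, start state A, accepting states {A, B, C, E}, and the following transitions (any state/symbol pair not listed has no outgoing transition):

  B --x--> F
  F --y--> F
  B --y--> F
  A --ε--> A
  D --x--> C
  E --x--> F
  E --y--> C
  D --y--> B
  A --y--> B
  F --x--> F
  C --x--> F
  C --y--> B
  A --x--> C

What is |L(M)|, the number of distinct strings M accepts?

4

The useful subgraph on states {A, B, C} is acyclic, so L(M) is finite; the longest accepting path visits 3 useful states, giving maximum string length 2.
Counting accepting paths from A by length: 1 of length 0, 2 of length 1, 1 of length 2. Total 4.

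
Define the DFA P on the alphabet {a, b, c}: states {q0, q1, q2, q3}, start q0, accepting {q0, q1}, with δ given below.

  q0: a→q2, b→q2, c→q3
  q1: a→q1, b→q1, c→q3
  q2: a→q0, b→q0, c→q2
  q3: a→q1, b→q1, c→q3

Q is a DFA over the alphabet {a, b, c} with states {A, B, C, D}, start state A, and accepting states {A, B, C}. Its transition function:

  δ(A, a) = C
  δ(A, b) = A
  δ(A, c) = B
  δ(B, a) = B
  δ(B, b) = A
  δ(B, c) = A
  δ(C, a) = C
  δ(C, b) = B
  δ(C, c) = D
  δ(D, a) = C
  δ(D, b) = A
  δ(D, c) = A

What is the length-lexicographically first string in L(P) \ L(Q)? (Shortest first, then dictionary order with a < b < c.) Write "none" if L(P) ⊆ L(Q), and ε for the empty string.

Exploring the product automaton P × Q from the start pair (q0, A), following both machines on each input symbol, reaches 13 state pairs: (q0, A), (q2, C), (q2, A), (q3, B), (q0, C), (q0, B), (q2, D), (q2, B), (q1, B), (q1, A), (q3, A), (q3, D), (q1, C).
P accepts in {q0, q1} and Q accepts in {A, B, C}. The reachable pairs whose P-component is accepting are (q0, A), (q0, C), (q0, B), (q1, B), (q1, A), (q1, C); in each of them the Q-component is accepting too, so the product for L(P) \ L(Q) (P-component accepting, Q-component rejecting) has no reachable accepting pair and the difference is empty.
So every string accepted by P is also accepted by Q: L(P) \ L(Q) = ∅ and there is no such string.

none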